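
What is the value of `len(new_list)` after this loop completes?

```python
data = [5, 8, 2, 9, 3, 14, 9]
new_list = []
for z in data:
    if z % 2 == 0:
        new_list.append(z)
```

Count even numbers in [5, 8, 2, 9, 3, 14, 9]
`new_list` takes the values: [] → [8] → [8, 2] → [8, 2, 14]
So `len(new_list)` = 3

Answer: 3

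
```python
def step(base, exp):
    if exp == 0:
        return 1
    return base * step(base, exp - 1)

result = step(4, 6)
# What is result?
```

step(4, 6) = 4 * 4 * 4 * 4 * 4 * 4 = 4096

Answer: 4096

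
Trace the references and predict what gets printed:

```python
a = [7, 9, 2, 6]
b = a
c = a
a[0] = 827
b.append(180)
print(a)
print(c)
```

Key concept: multiple aliases.
Step by step:
`a = [7, 9, 2, 6]` → a = [7, 9, 2, 6]
`b = a` → b = [7, 9, 2, 6] (same object as a)
`c = a` → c = [7, 9, 2, 6] (same object as a, b)
`a[0] = 827` → a = [827, 9, 2, 6] (same object as b, c); b = [827, 9, 2, 6] (same object as a, c); c = [827, 9, 2, 6] (same object as a, b)
`b.append(180)` → a = [827, 9, 2, 6, 180] (same object as b, c); b = [827, 9, 2, 6, 180] (same object as a, c); c = [827, 9, 2, 6, 180] (same object as a, b)
`print(a)` → prints [827, 9, 2, 6, 180]
`print(c)` → prints [827, 9, 2, 6, 180]

Answer:
[827, 9, 2, 6, 180]
[827, 9, 2, 6, 180]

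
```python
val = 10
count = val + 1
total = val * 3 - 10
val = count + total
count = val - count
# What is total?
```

Trace:
`val = 10` → val = 10
`count = val + 1` → count = 11
`total = val * 3 - 10` → total = 20
`val = count + total` → val = 31
`count = val - count` → count = 20
So total = 20

Answer: 20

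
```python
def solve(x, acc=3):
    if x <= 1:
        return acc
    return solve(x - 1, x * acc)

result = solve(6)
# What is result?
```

Accumulator trace (n, acc): (6, 3) -> (5, 18) -> (4, 90) -> (3, 360) -> (2, 1080) -> (1, 2160) -> return 2160

Answer: 2160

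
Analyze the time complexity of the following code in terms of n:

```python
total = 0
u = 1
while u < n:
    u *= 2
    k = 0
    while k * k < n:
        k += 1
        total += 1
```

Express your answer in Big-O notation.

Each loop level contributes: log n × √n. Multiplying the contributions gives O(√n log n).

Answer: O(√n log n)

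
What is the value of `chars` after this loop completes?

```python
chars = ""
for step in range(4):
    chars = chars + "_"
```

Repeat '_' 4 times
`chars` takes the values: "" → "_" → "__" → "___" → "____"

Answer: "____"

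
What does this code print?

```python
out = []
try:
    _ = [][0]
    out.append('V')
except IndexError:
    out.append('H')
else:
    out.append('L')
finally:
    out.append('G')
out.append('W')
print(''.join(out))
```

Execution trace: 'H' (except IndexError) → 'G' (finally) → 'W' (after the try/except). Output: HGW

Answer: HGW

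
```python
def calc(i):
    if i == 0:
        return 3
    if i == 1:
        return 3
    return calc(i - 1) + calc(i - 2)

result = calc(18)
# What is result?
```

Build up from base cases: calc(0)=3, calc(1)=3, calc(2)=6, calc(3)=9, calc(4)=15, calc(5)=24, calc(6)=39, ..., calc(18)=12543

Answer: 12543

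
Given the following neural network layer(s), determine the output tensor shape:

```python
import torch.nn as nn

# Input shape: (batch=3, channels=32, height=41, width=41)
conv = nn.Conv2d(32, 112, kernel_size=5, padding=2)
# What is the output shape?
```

Input: (3, 32, 41, 41) -> Output: (3, 112, 41, 41)

Answer: (3, 112, 41, 41)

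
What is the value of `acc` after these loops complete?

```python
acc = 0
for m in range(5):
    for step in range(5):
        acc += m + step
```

Sum of all m+step for m,step in 5x5
`acc` takes the values: 0 → 1 → 3 → 6 → 10 → 11 → 13 → 16 → 20 → 25 → 27 → 30 → 34 → 39 → 45 → 48 → 52 → 57 → 63 → 70 → 74 → 79 → 85 → 92 → 100

Answer: 100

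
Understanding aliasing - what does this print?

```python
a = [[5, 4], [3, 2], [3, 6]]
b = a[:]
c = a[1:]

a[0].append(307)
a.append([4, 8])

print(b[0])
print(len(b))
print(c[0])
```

Key concept: slice with nested mutation.
Step by step:
`a = [[5, 4], [3, 2], [3, 6]]` → a = [[5, 4], [3, 2], [3, 6]]
`b = a[:]` → b = [[5, 4], [3, 2], [3, 6]]
`c = a[1:]` → c = [[3, 2], [3, 6]]
`a[0].append(307)` → a = [[5, 4, 307], [3, 2], [3, 6]]; b = [[5, 4, 307], [3, 2], [3, 6]]
`a.append([4, 8])` → a = [[5, 4, 307], [3, 2], [3, 6], [4, 8]]
`print(b[0])` → prints [5, 4, 307]
`print(len(b))` → prints 3
`print(c[0])` → prints [3, 2]

Answer:
[5, 4, 307]
3
[3, 2]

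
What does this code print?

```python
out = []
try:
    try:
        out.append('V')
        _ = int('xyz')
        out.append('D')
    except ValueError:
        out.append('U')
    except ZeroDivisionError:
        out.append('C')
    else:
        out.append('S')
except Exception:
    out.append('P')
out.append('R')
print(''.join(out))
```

Execution trace: 'V' (inner try body) → 'U' (inner except ValueError) → 'R' (after the try/except). Output: VUR

Answer: VUR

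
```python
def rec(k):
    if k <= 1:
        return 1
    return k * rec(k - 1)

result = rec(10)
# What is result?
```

rec(10) = 10 * 9 * 8 * 7 * 6 * 5 * 4 * 3 * 2 * 1 = 3628800

Answer: 3628800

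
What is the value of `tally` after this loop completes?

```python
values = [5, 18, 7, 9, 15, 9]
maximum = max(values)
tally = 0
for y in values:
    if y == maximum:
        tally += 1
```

Count of max value 18 in [5, 18, 7, 9, 15, 9]
`tally` takes the values: 0 → 1

Answer: 1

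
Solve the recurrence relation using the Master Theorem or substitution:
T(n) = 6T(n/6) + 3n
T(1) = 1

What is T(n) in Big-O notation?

By Master Theorem: a=6, b=6, f(n)=3n. Since log_6(6) = 1 and f(n) = Θ(n^1), Case 2 applies. T(n) = O(n log n).

Answer: O(n log n)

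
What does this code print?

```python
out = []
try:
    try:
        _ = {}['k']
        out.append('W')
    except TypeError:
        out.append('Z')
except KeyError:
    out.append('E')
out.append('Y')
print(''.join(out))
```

Execution trace: 'E' (outer except KeyError) → 'Y' (after the try/except). Output: EY

Answer: EY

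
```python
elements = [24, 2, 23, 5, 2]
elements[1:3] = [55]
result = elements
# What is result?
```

Trace:
`elements = [24, 2, 23, 5, 2]` → elements = [24, 2, 23, 5, 2]
`elements[1:3] = [55]` → elements = [24, 55, 5, 2]
`result = elements` → result = [24, 55, 5, 2]
So result = [24, 55, 5, 2]

Answer: [24, 55, 5, 2]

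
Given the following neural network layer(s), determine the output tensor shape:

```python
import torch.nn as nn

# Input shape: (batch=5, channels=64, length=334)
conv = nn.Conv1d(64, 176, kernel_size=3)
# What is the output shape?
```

Input: (5, 64, 334) -> Output: (5, 176, 332)

Answer: (5, 176, 332)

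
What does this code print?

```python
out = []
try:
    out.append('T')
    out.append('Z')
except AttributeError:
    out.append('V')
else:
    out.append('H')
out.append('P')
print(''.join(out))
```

Execution trace: 'T' (try body) → 'Z' (try body, no exception) → 'H' (else) → 'P' (after the try/except). Output: TZHP

Answer: TZHP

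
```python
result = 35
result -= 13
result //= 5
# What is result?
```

Trace:
`result = 35` → result = 35
`result -= 13` → result = 22
`result //= 5` → result = 4
So result = 4

Answer: 4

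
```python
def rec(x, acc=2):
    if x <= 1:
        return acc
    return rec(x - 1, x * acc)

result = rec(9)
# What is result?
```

Accumulator trace (n, acc): (9, 2) -> (8, 18) -> (7, 144) -> (6, 1008) -> (5, 6048) -> (4, 30240) -> (3, 120960) -> (2, 362880) -> (1, 725760) -> return 725760

Answer: 725760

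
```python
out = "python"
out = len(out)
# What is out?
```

Trace:
`out = "python"` → out = 'python'
`out = len(out)` → out = 6
So out = 6

Answer: 6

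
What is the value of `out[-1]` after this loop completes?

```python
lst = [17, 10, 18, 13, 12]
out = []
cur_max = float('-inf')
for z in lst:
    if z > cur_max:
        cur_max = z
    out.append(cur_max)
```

Running max ends at 18
`out` takes the values: [] → [17] → [17, 17] → [17, 17, 18] → [17, 17, 18, 18] → [17, 17, 18, 18, 18]
So `out[-1]` = 18

Answer: 18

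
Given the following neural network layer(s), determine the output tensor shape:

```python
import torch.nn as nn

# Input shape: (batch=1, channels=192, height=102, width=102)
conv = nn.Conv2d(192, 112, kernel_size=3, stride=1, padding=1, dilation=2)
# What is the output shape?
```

Input: (1, 192, 102, 102) -> Output: (1, 112, 100, 100)

Answer: (1, 112, 100, 100)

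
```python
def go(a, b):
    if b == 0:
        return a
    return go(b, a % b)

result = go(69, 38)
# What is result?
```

go(69, 38) -> go(38, 31) -> go(31, 7) -> go(7, 3) -> go(3, 1) -> go(1, 0) -> 1

Answer: 1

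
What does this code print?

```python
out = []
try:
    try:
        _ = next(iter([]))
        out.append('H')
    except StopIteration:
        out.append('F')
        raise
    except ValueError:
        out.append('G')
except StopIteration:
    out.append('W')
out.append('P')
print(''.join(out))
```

Execution trace: 'F' (inner except StopIteration) → 'W' (outer except StopIteration) → 'P' (after the try/except). Output: FWP

Answer: FWP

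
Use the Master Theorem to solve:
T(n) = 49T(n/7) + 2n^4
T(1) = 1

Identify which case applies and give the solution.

a=49, b=7, f(n)=2n^4. log_7(49) = 2. Since c=4 > 2 and the regularity condition holds (49(n/7)^4 = (49/7^4)n^4 with 49/7^4 < 1), Case 3 applies: T(n) = Θ(f(n)) = O(n^4).

Answer: O(n^4) - Case 3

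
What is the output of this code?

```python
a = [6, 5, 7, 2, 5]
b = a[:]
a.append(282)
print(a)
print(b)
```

Key concept: slice [:] creates copy.
Step by step:
`a = [6, 5, 7, 2, 5]` → a = [6, 5, 7, 2, 5]
`b = a[:]` → b = [6, 5, 7, 2, 5]
`a.append(282)` → a = [6, 5, 7, 2, 5, 282]
`print(a)` → prints [6, 5, 7, 2, 5, 282]
`print(b)` → prints [6, 5, 7, 2, 5]

Answer:
[6, 5, 7, 2, 5, 282]
[6, 5, 7, 2, 5]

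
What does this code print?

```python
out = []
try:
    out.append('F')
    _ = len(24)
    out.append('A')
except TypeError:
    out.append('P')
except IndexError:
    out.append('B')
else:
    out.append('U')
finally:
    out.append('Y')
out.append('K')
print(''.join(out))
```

Execution trace: 'F' (try body) → 'P' (except TypeError) → 'Y' (finally) → 'K' (after the try/except). Output: FPYK

Answer: FPYK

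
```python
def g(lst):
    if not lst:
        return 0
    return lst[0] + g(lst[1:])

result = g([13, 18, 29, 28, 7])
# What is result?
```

13 + 18 + 29 + 28 + 7 + 0 = 95

Answer: 95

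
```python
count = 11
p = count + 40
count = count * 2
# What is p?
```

Trace:
`count = 11` → count = 11
`p = count + 40` → p = 51
`count = count * 2` → count = 22
So p = 51

Answer: 51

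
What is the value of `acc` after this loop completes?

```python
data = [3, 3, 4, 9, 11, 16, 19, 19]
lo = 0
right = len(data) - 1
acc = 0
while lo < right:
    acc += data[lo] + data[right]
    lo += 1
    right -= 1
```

Sum of pairs from ends
`acc` takes the values: 0 → 22 → 44 → 64 → 84

Answer: 84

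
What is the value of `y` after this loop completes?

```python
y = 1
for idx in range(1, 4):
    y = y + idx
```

Start at 1, add 1 through 3
`y` takes the values: 1 → 2 → 4 → 7

Answer: 7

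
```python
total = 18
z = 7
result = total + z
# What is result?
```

Trace:
`total = 18` → total = 18
`z = 7` → z = 7
`result = total + z` → result = 25
So result = 25

Answer: 25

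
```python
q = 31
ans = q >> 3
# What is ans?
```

Trace:
`q = 31` → q = 31
`ans = q >> 3` → ans = 3
So ans = 3

Answer: 3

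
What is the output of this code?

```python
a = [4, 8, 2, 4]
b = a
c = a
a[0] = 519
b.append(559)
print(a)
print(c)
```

Key concept: multiple aliases.
Step by step:
`a = [4, 8, 2, 4]` → a = [4, 8, 2, 4]
`b = a` → b = [4, 8, 2, 4] (same object as a)
`c = a` → c = [4, 8, 2, 4] (same object as a, b)
`a[0] = 519` → a = [519, 8, 2, 4] (same object as b, c); b = [519, 8, 2, 4] (same object as a, c); c = [519, 8, 2, 4] (same object as a, b)
`b.append(559)` → a = [519, 8, 2, 4, 559] (same object as b, c); b = [519, 8, 2, 4, 559] (same object as a, c); c = [519, 8, 2, 4, 559] (same object as a, b)
`print(a)` → prints [519, 8, 2, 4, 559]
`print(c)` → prints [519, 8, 2, 4, 559]

Answer:
[519, 8, 2, 4, 559]
[519, 8, 2, 4, 559]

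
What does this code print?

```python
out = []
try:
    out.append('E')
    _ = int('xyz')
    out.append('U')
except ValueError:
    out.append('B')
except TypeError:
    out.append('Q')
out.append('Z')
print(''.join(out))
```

Execution trace: 'E' (try body) → 'B' (except ValueError) → 'Z' (after the try/except). Output: EBZ

Answer: EBZ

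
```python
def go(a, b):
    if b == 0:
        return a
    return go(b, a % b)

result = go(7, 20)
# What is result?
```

go(7, 20) -> go(20, 7) -> go(7, 6) -> go(6, 1) -> go(1, 0) -> 1

Answer: 1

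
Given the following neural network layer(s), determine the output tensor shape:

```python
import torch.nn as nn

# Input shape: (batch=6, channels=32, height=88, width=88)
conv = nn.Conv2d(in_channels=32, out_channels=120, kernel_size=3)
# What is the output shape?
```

Input: (6, 32, 88, 88) -> Output: (6, 120, 86, 86)

Answer: (6, 120, 86, 86)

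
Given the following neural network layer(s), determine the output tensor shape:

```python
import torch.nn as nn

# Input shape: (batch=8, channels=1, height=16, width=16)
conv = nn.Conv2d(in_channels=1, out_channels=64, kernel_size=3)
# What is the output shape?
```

Input: (8, 1, 16, 16) -> Output: (8, 64, 14, 14)

Answer: (8, 64, 14, 14)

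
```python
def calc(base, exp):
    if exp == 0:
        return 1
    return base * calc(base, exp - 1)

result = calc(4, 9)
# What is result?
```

calc(4, 9) = 4 * 4 * 4 * 4 * 4 * 4 * 4 * 4 * 4 = 262144

Answer: 262144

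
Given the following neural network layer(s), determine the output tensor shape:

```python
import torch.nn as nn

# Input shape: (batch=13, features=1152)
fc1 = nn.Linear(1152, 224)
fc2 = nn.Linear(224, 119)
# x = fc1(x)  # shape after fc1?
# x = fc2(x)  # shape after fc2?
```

Input: (13, 1152) -> after fc1: (13, 224) -> Output: (13, 119)

Answer: (13, 119)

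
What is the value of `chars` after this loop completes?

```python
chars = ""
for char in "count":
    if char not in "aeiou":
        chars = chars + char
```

Remove vowels from 'count'
`chars` takes the values: "" → "c" → "cn" → "cnt"

Answer: "cnt"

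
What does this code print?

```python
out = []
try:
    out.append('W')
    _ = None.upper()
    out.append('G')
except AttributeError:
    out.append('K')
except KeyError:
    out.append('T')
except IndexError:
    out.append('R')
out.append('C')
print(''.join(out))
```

Execution trace: 'W' (try body) → 'K' (except AttributeError) → 'C' (after the try/except). Output: WKC

Answer: WKC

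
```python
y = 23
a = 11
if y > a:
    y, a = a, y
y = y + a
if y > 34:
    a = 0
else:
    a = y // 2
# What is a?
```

Trace:
`y = 23` → y = 23
`a = 11` → a = 11
`if y > a: ...` → y > a is True → y = 11; a = 23
`y = y + a` → y = 34
`if y > 34: ...` → y > 34 is False, take else branch → a = 17
So a = 17

Answer: 17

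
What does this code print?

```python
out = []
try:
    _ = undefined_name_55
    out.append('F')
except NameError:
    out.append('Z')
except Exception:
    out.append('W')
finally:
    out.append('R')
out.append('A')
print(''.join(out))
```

Execution trace: 'Z' (except NameError) → 'R' (finally) → 'A' (after the try/except). Output: ZRA

Answer: ZRA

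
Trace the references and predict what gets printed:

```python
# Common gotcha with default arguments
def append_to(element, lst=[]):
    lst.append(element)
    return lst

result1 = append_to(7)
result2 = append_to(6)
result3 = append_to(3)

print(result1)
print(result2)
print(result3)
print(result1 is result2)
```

Key concept: mutable default argument gotcha.
Step by step:
`result1 = append_to(7)` → result1 = [7]
`result2 = append_to(6)` → result1 = [7, 6] (same object as result2); result2 = [7, 6] (same object as result1)
`result3 = append_to(3)` → result1 = [7, 6, 3] (same object as result2, result3); result2 = [7, 6, 3] (same object as result1, result3); result3 = [7, 6, 3] (same object as result1, result2)
`print(result1)` → prints [7, 6, 3]
`print(result2)` → prints [7, 6, 3]
`print(result3)` → prints [7, 6, 3]
`print(result1 is result2)` → prints True

Answer:
[7, 6, 3]
[7, 6, 3]
[7, 6, 3]
True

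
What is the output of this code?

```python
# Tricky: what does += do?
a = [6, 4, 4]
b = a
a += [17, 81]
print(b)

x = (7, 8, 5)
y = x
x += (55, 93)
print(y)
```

Key concept: += behavior differs for mutable vs immutable.
Step by step:
`a = [6, 4, 4]` → a = [6, 4, 4]
`b = a` → b = [6, 4, 4] (same object as a)
`a += [17, 81]` → a = [6, 4, 4, 17, 81] (same object as b); b = [6, 4, 4, 17, 81] (same object as a)
`print(b)` → prints [6, 4, 4, 17, 81]
`x = (7, 8, 5)` → x = (7, 8, 5)
`y = x` → y = (7, 8, 5)
`x += (55, 93)` → x = (7, 8, 5, 55, 93)
`print(y)` → prints (7, 8, 5)

Answer:
[6, 4, 4, 17, 81]
(7, 8, 5)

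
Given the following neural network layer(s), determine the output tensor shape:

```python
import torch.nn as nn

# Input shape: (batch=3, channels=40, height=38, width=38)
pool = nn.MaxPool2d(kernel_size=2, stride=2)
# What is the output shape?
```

Input: (3, 40, 38, 38) -> Output: (3, 40, 19, 19)

Answer: (3, 40, 19, 19)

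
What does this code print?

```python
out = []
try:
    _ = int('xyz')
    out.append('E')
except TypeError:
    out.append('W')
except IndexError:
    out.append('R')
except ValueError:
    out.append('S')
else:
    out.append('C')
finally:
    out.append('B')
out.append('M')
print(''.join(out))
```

Execution trace: 'S' (except ValueError) → 'B' (finally) → 'M' (after the try/except). Output: SBM

Answer: SBM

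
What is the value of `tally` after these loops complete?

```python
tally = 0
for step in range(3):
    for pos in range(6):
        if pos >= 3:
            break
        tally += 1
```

Inner breaks at 3, outer runs 3 times
`tally` takes the values: 0 → 1 → 2 → 3 → 4 → 5 → 6 → 7 → 8 → 9

Answer: 9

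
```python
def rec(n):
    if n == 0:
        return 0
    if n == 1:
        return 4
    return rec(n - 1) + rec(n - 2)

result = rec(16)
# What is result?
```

Build up from base cases: rec(0)=0, rec(1)=4, rec(2)=4, rec(3)=8, rec(4)=12, rec(5)=20, rec(6)=32, ..., rec(16)=3948

Answer: 3948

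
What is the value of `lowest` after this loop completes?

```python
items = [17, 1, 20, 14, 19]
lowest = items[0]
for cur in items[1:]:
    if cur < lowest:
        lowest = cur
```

Minimum of [17, 1, 20, 14, 19]
`lowest` takes the values: 17 → 1

Answer: 1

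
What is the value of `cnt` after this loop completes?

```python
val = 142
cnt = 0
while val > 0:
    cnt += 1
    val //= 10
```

Count digits by repeated division by 10
`cnt` takes the values: 0 → 1 → 2 → 3

Answer: 3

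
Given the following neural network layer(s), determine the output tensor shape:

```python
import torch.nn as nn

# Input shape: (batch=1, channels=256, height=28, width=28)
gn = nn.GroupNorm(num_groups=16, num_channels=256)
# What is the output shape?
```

Input: (1, 256, 28, 28) -> Output: (1, 256, 28, 28)

Answer: (1, 256, 28, 28)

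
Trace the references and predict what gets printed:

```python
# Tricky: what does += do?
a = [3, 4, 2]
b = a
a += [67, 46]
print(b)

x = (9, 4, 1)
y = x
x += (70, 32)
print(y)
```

Key concept: += behavior differs for mutable vs immutable.
Step by step:
`a = [3, 4, 2]` → a = [3, 4, 2]
`b = a` → b = [3, 4, 2] (same object as a)
`a += [67, 46]` → a = [3, 4, 2, 67, 46] (same object as b); b = [3, 4, 2, 67, 46] (same object as a)
`print(b)` → prints [3, 4, 2, 67, 46]
`x = (9, 4, 1)` → x = (9, 4, 1)
`y = x` → y = (9, 4, 1)
`x += (70, 32)` → x = (9, 4, 1, 70, 32)
`print(y)` → prints (9, 4, 1)

Answer:
[3, 4, 2, 67, 46]
(9, 4, 1)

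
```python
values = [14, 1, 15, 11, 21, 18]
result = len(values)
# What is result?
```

Trace:
`values = [14, 1, 15, 11, 21, 18]` → values = [14, 1, 15, 11, 21, 18]
`result = len(values)` → result = 6
So result = 6

Answer: 6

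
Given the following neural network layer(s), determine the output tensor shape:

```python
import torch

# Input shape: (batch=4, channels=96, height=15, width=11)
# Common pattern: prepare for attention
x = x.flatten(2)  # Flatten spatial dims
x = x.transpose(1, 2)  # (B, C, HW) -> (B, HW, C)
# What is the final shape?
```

Input: (4, 96, 15, 11) -> after flatten(2): (4, 96, 165) -> Output: (4, 165, 96)

Answer: (4, 165, 96)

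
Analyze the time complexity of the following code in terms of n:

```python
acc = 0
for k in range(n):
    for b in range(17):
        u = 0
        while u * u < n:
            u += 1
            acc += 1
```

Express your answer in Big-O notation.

Each loop level contributes: n × 1 × √n. Multiplying the contributions gives O(n√n).

Answer: O(n√n)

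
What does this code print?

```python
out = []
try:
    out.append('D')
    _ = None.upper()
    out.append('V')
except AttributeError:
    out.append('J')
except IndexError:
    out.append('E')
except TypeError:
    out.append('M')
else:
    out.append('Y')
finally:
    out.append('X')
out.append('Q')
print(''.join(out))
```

Execution trace: 'D' (try body) → 'J' (except AttributeError) → 'X' (finally) → 'Q' (after the try/except). Output: DJXQ

Answer: DJXQ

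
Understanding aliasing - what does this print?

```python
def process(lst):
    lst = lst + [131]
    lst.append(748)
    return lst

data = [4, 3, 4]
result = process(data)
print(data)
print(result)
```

Key concept: rebinding parameter vs mutation.
Step by step:
`data = [4, 3, 4]` → data = [4, 3, 4]
`result = process(data)` → result = [4, 3, 4, 131, 748]
`print(data)` → prints [4, 3, 4]
`print(result)` → prints [4, 3, 4, 131, 748]

Answer:
[4, 3, 4]
[4, 3, 4, 131, 748]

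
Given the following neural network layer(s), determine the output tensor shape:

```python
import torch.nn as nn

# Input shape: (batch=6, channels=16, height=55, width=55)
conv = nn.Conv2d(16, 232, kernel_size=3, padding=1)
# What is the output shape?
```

Input: (6, 16, 55, 55) -> Output: (6, 232, 55, 55)

Answer: (6, 232, 55, 55)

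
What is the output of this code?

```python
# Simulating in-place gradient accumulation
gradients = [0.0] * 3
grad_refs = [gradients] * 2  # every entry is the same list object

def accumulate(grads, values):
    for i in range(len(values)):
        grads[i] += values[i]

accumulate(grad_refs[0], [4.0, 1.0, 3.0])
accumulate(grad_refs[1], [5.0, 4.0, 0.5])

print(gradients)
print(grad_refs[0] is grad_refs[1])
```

Key concept: gradient accumulation aliasing.
Step by step:
`gradients = [0.0] * 3` → gradients = [0.0, 0.0, 0.0]
`grad_refs = [gradients] * 2` → grad_refs = [[0.0, 0.0, 0.0], [0.0, 0.0, 0.0]]
`accumulate(grad_refs[0], [4.0, 1.0, 3.0])` → gradients = [4.0, 1.0, 3.0]; grad_refs = [[4.0, 1.0, 3.0], [4.0, 1.0, 3.0]]
`accumulate(grad_refs[1], [5.0, 4.0, 0.5])` → gradients = [9.0, 5.0, 3.5]; grad_refs = [[9.0, 5.0, 3.5], [9.0, 5.0, 3.5]]
`print(gradients)` → prints [9.0, 5.0, 3.5]
`print(grad_refs[0] is grad_refs[1])` → prints True

Answer:
[9.0, 5.0, 3.5]
True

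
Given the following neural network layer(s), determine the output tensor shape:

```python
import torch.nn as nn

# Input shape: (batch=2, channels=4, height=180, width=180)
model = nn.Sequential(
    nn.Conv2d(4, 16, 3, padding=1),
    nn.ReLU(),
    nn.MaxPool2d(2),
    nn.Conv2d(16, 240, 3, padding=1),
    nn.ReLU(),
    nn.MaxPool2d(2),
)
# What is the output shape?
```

Input: (2, 4, 180, 180) -> after first Conv2d: (2, 16, 180, 180) -> after first MaxPool2d: (2, 16, 90, 90) -> after second Conv2d: (2, 240, 90, 90) -> Output: (2, 240, 45, 45)

Answer: (2, 240, 45, 45)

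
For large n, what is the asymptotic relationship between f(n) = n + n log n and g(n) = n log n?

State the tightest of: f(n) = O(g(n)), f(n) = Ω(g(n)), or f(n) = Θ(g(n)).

n + n log n vs n log n: f(n) = Θ(g(n)) — they are asymptotically equivalent (the n term is dominated).

Answer: f(n) = Θ(g(n)) — they are asymptotically equivalent (the n term is dominated).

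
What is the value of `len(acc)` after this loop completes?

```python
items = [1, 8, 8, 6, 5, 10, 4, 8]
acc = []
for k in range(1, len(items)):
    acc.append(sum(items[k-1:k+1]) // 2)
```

Number of 2-element averages
`acc` takes the values: [] → [4] → [4, 8] → [4, 8, 7] → [4, 8, 7, 5] → [4, 8, 7, 5, 7] → [4, 8, 7, 5, 7, 7] → [4, 8, 7, 5, 7, 7, 6]
So `len(acc)` = 7

Answer: 7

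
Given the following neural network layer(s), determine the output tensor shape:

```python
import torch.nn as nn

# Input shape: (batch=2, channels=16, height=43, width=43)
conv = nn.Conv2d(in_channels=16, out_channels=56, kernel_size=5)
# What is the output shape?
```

Input: (2, 16, 43, 43) -> Output: (2, 56, 39, 39)

Answer: (2, 56, 39, 39)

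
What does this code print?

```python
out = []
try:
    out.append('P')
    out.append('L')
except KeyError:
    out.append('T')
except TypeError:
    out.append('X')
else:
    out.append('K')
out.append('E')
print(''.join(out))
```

Execution trace: 'P' (try body) → 'L' (try body, no exception) → 'K' (else) → 'E' (after the try/except). Output: PLKE

Answer: PLKE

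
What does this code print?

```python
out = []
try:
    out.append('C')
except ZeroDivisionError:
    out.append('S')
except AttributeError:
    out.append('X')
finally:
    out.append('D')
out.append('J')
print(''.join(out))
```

Execution trace: 'C' (try body, no exception) → 'D' (finally) → 'J' (after the try/except). Output: CDJ

Answer: CDJ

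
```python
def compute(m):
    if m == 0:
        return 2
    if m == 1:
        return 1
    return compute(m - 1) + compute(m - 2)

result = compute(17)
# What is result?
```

Build up from base cases: compute(0)=2, compute(1)=1, compute(2)=3, compute(3)=4, compute(4)=7, compute(5)=11, compute(6)=18, ..., compute(17)=3571

Answer: 3571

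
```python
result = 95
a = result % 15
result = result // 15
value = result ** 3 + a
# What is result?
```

Trace:
`result = 95` → result = 95
`a = result % 15` → a = 5
`result = result // 15` → result = 6
`value = result ** 3 + a` → value = 221
So result = 6

Answer: 6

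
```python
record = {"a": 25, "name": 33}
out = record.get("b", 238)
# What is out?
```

Trace:
`record = {"a": 25, "name": 33}` → record = {'a': 25, 'name': 33}
`out = record.get("b", 238)` → out = 238
So out = 238

Answer: 238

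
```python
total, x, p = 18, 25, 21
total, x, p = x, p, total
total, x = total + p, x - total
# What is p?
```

Trace:
`total, x, p = 18, 25, 21` → total = 18; x = 25; p = 21
`total, x, p = x, p, total` → total = 25; x = 21; p = 18
`total, x = total + p, x - total` → total = 43; x = -4
So p = 18

Answer: 18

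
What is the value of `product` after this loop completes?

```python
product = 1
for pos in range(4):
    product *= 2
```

2^4 = 16
`product` takes the values: 1 → 2 → 4 → 8 → 16

Answer: 16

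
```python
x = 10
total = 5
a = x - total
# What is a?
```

Trace:
`x = 10` → x = 10
`total = 5` → total = 5
`a = x - total` → a = 5
So a = 5

Answer: 5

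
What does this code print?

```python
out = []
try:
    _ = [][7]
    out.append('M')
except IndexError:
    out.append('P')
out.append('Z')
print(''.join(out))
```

Execution trace: 'P' (except IndexError) → 'Z' (after the try/except). Output: PZ

Answer: PZ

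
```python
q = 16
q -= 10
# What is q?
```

Trace:
`q = 16` → q = 16
`q -= 10` → q = 6
So q = 6

Answer: 6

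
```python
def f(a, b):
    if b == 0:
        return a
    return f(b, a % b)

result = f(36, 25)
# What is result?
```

f(36, 25) -> f(25, 11) -> f(11, 3) -> f(3, 2) -> f(2, 1) -> f(1, 0) -> 1

Answer: 1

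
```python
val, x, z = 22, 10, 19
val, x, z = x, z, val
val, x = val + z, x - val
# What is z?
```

Trace:
`val, x, z = 22, 10, 19` → val = 22; x = 10; z = 19
`val, x, z = x, z, val` → val = 10; x = 19; z = 22
`val, x = val + z, x - val` → val = 32; x = 9
So z = 22

Answer: 22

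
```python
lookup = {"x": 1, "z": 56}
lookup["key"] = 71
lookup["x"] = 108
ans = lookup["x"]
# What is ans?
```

Trace:
`lookup = {"x": 1, "z": 56}` → lookup = {'x': 1, 'z': 56}
`lookup["key"] = 71` → lookup = {'x': 1, 'z': 56, 'key': 71}
`lookup["x"] = 108` → lookup = {'x': 108, 'z': 56, 'key': 71}
`ans = lookup["x"]` → ans = 108
So ans = 108

Answer: 108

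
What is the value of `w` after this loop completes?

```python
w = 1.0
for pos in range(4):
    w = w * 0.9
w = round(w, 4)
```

Exponential decay: 1.0 * 0.9^4
`w` takes the values: 1.0 → 0.9 → 0.81 → 0.729 → 0.6561

Answer: 0.6561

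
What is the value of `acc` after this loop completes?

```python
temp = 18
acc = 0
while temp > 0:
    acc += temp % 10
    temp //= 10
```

Sum digits of 18
`acc` takes the values: 0 → 8 → 9

Answer: 9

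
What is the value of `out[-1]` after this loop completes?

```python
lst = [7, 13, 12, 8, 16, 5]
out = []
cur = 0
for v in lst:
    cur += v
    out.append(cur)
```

Cumulative sum ends at 61
`out` takes the values: [] → [7] → [7, 20] → [7, 20, 32] → [7, 20, 32, 40] → [7, 20, 32, 40, 56] → [7, 20, 32, 40, 56, 61]
So `out[-1]` = 61

Answer: 61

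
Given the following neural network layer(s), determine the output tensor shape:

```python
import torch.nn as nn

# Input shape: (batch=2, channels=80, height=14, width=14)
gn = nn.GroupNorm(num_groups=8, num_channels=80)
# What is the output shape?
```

Input: (2, 80, 14, 14) -> Output: (2, 80, 14, 14)

Answer: (2, 80, 14, 14)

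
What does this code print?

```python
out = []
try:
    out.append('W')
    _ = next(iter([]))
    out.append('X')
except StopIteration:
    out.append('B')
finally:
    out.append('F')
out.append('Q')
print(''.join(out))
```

Execution trace: 'W' (try body) → 'B' (except StopIteration) → 'F' (finally) → 'Q' (after the try/except). Output: WBFQ

Answer: WBFQ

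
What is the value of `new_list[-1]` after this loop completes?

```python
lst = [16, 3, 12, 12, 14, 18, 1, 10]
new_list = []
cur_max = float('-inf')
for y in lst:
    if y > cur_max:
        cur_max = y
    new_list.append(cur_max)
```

Running max ends at 18
`new_list` takes the values: [] → [16] → [16, 16] → [16, 16, 16] → [16, 16, 16, 16] → [16, 16, 16, 16, 16] → [16, 16, 16, 16, 16, 18] → [16, 16, 16, 16, 16, 18, 18] → [16, 16, 16, 16, 16, 18, 18, 18]
So `new_list[-1]` = 18

Answer: 18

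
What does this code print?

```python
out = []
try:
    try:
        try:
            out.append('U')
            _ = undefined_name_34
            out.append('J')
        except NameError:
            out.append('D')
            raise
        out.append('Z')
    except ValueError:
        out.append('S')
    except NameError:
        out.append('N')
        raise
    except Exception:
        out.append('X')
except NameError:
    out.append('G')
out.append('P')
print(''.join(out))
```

Execution trace: 'U' (inner try body) → 'D' (inner except NameError) → 'N' (except NameError) → 'G' (outer except NameError) → 'P' (after the try/except). Output: UDNGP

Answer: UDNGP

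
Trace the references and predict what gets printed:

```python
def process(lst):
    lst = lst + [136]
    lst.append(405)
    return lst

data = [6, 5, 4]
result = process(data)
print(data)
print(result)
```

Key concept: rebinding parameter vs mutation.
Step by step:
`data = [6, 5, 4]` → data = [6, 5, 4]
`result = process(data)` → result = [6, 5, 4, 136, 405]
`print(data)` → prints [6, 5, 4]
`print(result)` → prints [6, 5, 4, 136, 405]

Answer:
[6, 5, 4]
[6, 5, 4, 136, 405]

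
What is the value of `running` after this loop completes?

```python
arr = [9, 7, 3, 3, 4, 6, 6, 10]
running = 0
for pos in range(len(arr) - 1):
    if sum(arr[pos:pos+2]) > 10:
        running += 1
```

Count windows with sum > 10
`running` takes the values: 0 → 1 → 2 → 3

Answer: 3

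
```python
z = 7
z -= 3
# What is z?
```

Trace:
`z = 7` → z = 7
`z -= 3` → z = 4
So z = 4

Answer: 4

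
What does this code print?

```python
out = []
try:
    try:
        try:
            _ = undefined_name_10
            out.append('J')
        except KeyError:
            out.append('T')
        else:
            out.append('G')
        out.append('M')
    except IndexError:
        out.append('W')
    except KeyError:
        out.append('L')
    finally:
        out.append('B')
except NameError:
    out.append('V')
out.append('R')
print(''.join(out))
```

Execution trace: 'B' (finally) → 'V' (outer except NameError) → 'R' (after the try/except). Output: BVR

Answer: BVR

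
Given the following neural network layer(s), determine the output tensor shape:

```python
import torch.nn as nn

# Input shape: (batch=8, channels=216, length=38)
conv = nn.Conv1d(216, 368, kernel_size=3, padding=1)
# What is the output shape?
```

Input: (8, 216, 38) -> Output: (8, 368, 38)

Answer: (8, 368, 38)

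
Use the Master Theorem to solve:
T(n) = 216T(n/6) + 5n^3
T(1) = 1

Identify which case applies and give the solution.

a=216, b=6, f(n)=5n^3. log_6(216) = 3. Since c=3 = 3, Case 2 applies: T(n) = Θ(n^log_b(a) · log n) = O(n^3 log n).

Answer: O(n^3 log n) - Case 2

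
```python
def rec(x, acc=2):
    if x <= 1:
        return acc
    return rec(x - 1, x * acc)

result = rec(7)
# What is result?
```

Accumulator trace (n, acc): (7, 2) -> (6, 14) -> (5, 84) -> (4, 420) -> (3, 1680) -> (2, 5040) -> (1, 10080) -> return 10080

Answer: 10080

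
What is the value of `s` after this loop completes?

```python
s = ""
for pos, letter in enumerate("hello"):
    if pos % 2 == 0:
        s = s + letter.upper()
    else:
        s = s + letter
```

Uppercase even positions in 'hello'
`s` takes the values: "" → "H" → "He" → "HeL" → "HeLl" → "HeLlO"

Answer: "HeLlO"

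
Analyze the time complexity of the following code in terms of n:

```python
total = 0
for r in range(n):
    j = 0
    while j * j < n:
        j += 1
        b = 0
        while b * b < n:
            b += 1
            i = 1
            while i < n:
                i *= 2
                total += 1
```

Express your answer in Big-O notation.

Each loop level contributes: n × √n × √n × log n. Multiplying the contributions gives O(n^2 log n).

Answer: O(n^2 log n)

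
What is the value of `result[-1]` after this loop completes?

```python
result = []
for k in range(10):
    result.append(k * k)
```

Last element of squares 0 to 9
`result` takes the values: [] → [0] → [0, 1] → [0, 1, 4] → [0, 1, 4, 9] → [0, 1, 4, 9, 16] → [0, 1, 4, 9, 16, 25] → [0, 1, 4, 9, 16, 25, 36] → [0, 1, 4, 9, 16, 25, 36, 49] → [0, 1, 4, 9, 16, 25, 36, 49, 64] → [0, 1, 4, 9, 16, 25, 36, 49, 64, 81]
So `result[-1]` = 81

Answer: 81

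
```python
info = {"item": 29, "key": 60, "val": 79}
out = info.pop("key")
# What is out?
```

Trace:
`info = {"item": 29, "key": 60, "val": 79}` → info = {'item': 29, 'key': 60, 'val': 79}
`out = info.pop("key")` → info = {'item': 29, 'val': 79}; out = 60
So out = 60

Answer: 60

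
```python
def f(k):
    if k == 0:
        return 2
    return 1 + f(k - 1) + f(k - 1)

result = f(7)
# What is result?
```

f(k) = 1 + 2·f(k-1), f(0)=2. Closed form: (2+1)·2^7 - 1 = 383.

Answer: 383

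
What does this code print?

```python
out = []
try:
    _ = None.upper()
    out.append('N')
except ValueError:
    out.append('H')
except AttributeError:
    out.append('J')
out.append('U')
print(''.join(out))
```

Execution trace: 'J' (except AttributeError) → 'U' (after the try/except). Output: JU

Answer: JU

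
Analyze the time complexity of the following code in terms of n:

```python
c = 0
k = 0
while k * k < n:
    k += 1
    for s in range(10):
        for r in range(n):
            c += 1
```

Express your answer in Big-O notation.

Each loop level contributes: √n × 1 × n. Multiplying the contributions gives O(n√n).

Answer: O(n√n)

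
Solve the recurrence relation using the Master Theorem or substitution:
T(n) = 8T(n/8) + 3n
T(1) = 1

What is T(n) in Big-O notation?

By Master Theorem: a=8, b=8, f(n)=3n. Since log_8(8) = 1 and f(n) = Θ(n^1), Case 2 applies. T(n) = O(n log n).

Answer: O(n log n)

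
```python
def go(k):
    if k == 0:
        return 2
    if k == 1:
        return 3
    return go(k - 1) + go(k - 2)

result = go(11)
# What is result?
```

Build up from base cases: go(0)=2, go(1)=3, go(2)=5, go(3)=8, go(4)=13, go(5)=21, go(6)=34, ..., go(11)=377

Answer: 377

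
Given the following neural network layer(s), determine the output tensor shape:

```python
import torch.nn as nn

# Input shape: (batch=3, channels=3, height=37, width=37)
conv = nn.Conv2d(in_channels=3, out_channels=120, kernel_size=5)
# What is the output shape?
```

Input: (3, 3, 37, 37) -> Output: (3, 120, 33, 33)

Answer: (3, 120, 33, 33)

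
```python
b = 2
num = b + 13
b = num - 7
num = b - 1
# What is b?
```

Trace:
`b = 2` → b = 2
`num = b + 13` → num = 15
`b = num - 7` → b = 8
`num = b - 1` → num = 7
So b = 8

Answer: 8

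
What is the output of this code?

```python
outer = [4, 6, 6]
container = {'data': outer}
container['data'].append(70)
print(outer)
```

Key concept: dict holds reference to list.
Step by step:
`outer = [4, 6, 6]` → outer = [4, 6, 6]
`container = {'data': outer}` → container = {'data': [4, 6, 6]}
`container['data'].append(70)` → outer = [4, 6, 6, 70]; container = {'data': [4, 6, 6, 70]}
`print(outer)` → prints [4, 6, 6, 70]

Answer: [4, 6, 6, 70]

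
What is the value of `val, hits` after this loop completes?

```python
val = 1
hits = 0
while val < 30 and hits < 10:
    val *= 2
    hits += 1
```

Double until >= 30 or 10 iterations
`val, hits` takes the values: (1, 0) → (2, 0) → (2, 1) → (4, 1) → (4, 2) → (8, 2) → (8, 3) → (16, 3) → (16, 4) → (32, 4) → (32, 5)

Answer: 32, 5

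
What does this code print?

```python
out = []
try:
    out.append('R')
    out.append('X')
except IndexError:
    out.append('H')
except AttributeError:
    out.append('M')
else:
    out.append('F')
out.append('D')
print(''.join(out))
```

Execution trace: 'R' (try body) → 'X' (try body, no exception) → 'F' (else) → 'D' (after the try/except). Output: RXFD

Answer: RXFD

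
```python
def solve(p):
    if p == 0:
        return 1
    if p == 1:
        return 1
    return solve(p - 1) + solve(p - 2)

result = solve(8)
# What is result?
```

Build up from base cases: solve(0)=1, solve(1)=1, solve(2)=2, solve(3)=3, solve(4)=5, solve(5)=8, solve(6)=13, ..., solve(8)=34

Answer: 34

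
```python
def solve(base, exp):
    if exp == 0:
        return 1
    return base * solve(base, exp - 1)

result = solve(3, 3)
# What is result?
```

solve(3, 3) = 3 * 3 * 3 = 27

Answer: 27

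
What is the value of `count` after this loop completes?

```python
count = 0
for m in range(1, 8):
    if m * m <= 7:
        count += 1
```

Count numbers where m² ≤ 7
`count` takes the values: 0 → 1 → 2

Answer: 2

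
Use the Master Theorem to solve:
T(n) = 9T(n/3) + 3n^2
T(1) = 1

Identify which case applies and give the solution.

a=9, b=3, f(n)=3n^2. log_3(9) = 2. Since c=2 = 2, Case 2 applies: T(n) = Θ(n^log_b(a) · log n) = O(n^2 log n).

Answer: O(n^2 log n) - Case 2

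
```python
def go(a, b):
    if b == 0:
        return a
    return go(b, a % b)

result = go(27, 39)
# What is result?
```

go(27, 39) -> go(39, 27) -> go(27, 12) -> go(12, 3) -> go(3, 0) -> 3

Answer: 3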